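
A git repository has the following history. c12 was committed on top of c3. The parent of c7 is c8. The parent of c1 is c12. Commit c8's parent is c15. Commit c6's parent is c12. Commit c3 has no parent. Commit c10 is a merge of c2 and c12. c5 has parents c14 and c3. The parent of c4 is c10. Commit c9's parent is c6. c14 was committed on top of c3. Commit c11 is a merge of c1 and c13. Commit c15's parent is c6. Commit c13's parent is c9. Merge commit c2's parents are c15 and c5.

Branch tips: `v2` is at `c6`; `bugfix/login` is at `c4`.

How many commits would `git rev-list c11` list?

Walking parent pointers from c11: reachable set = {c1, c11, c12, c13, c3, c6, c9}.
That is 7 commits.

7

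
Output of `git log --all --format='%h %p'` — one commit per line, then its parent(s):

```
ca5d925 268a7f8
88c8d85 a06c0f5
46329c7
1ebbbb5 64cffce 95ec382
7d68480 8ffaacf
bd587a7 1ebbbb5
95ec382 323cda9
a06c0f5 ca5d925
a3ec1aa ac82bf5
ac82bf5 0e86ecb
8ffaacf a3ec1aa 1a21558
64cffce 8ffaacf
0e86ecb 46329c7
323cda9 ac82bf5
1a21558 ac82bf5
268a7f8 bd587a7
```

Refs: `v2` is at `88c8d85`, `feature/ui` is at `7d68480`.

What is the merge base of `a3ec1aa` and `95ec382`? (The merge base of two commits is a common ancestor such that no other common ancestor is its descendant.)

ac82bf5

Ancestors of a3ec1aa: {0e86ecb, 46329c7, a3ec1aa, ac82bf5}.
Ancestors of 95ec382: {0e86ecb, 323cda9, 46329c7, 95ec382, ac82bf5}.
Common ancestors: {0e86ecb, 46329c7, ac82bf5}.
Among these, ac82bf5 is not an ancestor of any other common ancestor — it is the merge base.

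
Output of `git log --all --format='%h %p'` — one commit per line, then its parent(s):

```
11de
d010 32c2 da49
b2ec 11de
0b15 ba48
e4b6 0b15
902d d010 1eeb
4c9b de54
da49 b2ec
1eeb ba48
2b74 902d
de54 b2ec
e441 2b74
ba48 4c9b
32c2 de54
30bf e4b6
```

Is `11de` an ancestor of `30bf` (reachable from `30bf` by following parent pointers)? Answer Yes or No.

Ancestors of 30bf (commits reachable by following parents): {0b15, 11de, 30bf, 4c9b, b2ec, ba48, de54, e4b6}.
11de is in that set, so it is an ancestor of 30bf.

Yes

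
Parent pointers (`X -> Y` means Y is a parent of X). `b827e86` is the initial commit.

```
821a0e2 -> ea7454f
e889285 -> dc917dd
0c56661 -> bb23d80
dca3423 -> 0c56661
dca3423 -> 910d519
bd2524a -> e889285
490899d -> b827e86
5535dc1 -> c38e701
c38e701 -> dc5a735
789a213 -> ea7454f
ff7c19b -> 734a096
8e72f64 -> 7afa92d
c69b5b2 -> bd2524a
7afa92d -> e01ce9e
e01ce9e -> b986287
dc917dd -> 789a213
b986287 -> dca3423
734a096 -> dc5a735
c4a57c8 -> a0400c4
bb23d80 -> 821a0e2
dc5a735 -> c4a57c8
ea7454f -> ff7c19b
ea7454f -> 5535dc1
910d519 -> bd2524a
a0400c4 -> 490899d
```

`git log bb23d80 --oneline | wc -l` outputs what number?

12

Walking parent pointers from bb23d80: reachable set = {490899d, 5535dc1, 734a096, 821a0e2, a0400c4, b827e86, bb23d80, c38e701, c4a57c8, dc5a735, ea7454f, ff7c19b}.
That is 12 commits.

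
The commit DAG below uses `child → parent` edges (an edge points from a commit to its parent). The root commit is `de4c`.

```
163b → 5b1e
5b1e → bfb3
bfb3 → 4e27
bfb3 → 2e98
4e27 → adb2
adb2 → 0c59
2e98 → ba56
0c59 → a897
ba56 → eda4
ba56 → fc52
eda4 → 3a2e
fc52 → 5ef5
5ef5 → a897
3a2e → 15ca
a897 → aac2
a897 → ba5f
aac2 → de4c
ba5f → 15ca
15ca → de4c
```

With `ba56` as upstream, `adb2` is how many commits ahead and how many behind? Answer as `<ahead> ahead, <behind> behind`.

Reachable from adb2: {0c59, 15ca, a897, aac2, adb2, ba5f, de4c}.
Reachable from ba56: {15ca, 3a2e, 5ef5, a897, aac2, ba56, ba5f, de4c, eda4, fc52}.
Only in adb2's history (ahead): {0c59, adb2} — 2.
Only in ba56's history (behind): {3a2e, 5ef5, ba56, eda4, fc52} — 5.

2 ahead, 5 behind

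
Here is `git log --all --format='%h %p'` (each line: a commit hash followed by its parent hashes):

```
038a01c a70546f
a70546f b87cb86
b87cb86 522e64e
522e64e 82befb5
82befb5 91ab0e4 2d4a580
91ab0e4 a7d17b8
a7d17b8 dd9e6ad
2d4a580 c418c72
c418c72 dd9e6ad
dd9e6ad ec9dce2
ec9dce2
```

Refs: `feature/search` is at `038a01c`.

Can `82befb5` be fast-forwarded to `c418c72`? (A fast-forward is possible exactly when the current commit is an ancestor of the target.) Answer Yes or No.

No

A fast-forward from 82befb5 to c418c72 is possible iff 82befb5 is an ancestor of c418c72.
Ancestors of c418c72: {c418c72, dd9e6ad, ec9dce2}.
82befb5 is not among them, so fast-forward is not possible.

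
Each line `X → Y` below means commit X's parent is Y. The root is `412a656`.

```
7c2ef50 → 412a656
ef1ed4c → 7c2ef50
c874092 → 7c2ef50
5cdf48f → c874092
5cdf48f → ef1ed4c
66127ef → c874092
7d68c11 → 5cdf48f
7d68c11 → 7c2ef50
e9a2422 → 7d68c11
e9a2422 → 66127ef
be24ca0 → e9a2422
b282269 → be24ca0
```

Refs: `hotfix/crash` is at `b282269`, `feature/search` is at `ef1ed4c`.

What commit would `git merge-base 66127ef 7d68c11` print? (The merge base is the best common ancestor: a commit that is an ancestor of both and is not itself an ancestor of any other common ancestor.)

c874092

Ancestors of 66127ef: {412a656, 66127ef, 7c2ef50, c874092}.
Ancestors of 7d68c11: {412a656, 5cdf48f, 7c2ef50, 7d68c11, c874092, ef1ed4c}.
Common ancestors: {412a656, 7c2ef50, c874092}.
Among these, c874092 is not an ancestor of any other common ancestor — it is the merge base.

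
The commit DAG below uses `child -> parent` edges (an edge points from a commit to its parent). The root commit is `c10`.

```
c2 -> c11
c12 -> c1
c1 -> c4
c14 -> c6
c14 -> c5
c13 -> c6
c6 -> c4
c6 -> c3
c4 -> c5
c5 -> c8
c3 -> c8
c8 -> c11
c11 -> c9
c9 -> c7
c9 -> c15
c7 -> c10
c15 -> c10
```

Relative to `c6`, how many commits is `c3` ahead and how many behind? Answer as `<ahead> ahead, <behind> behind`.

Reachable from c3: {c10, c11, c15, c3, c7, c8, c9}.
Reachable from c6: {c10, c11, c15, c3, c4, c5, c6, c7, c8, c9}.
Only in c3's history (ahead): {} — 0.
Only in c6's history (behind): {c4, c5, c6} — 3.

0 ahead, 3 behind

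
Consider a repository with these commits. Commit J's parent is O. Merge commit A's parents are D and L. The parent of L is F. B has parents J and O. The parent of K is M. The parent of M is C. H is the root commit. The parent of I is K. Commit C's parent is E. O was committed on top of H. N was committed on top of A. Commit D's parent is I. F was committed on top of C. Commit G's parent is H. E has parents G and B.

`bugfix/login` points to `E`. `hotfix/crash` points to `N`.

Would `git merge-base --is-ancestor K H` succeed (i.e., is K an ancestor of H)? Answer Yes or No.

Ancestors of H: {H}.
K is not in that set, so it is not an ancestor of H.

No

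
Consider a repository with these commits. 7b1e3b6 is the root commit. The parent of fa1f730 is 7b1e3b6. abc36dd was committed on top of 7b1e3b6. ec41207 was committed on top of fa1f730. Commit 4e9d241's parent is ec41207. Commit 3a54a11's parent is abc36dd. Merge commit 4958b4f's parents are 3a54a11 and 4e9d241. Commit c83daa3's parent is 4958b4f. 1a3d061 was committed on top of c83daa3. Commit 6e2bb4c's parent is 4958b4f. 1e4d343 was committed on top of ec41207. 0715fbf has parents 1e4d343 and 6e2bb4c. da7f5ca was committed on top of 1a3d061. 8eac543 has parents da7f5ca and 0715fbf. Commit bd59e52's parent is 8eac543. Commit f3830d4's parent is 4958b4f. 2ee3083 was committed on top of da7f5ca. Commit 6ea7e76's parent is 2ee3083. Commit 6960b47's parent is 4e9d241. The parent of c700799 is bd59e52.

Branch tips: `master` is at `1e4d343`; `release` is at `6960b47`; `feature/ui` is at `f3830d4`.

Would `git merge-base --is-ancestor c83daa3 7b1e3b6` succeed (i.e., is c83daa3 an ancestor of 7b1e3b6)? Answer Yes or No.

No

Ancestors of 7b1e3b6: {7b1e3b6}.
c83daa3 is not in that set, so it is not an ancestor of 7b1e3b6.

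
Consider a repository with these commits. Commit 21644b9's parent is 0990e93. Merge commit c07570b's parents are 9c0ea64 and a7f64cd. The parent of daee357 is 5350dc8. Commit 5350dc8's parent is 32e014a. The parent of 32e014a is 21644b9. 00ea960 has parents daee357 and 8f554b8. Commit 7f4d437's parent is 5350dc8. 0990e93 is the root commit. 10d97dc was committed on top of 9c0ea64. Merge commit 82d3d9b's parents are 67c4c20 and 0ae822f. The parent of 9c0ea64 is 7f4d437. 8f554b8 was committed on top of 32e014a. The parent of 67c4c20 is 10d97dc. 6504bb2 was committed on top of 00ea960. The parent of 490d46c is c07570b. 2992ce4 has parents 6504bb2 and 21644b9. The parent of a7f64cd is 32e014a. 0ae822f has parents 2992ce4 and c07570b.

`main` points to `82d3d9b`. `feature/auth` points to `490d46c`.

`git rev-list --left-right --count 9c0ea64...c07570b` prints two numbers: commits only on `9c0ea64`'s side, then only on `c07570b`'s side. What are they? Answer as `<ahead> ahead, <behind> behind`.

Reachable from 9c0ea64: {0990e93, 21644b9, 32e014a, 5350dc8, 7f4d437, 9c0ea64}.
Reachable from c07570b: {0990e93, 21644b9, 32e014a, 5350dc8, 7f4d437, 9c0ea64, a7f64cd, c07570b}.
Only in 9c0ea64's history (ahead): {} — 0.
Only in c07570b's history (behind): {a7f64cd, c07570b} — 2.

0 ahead, 2 behind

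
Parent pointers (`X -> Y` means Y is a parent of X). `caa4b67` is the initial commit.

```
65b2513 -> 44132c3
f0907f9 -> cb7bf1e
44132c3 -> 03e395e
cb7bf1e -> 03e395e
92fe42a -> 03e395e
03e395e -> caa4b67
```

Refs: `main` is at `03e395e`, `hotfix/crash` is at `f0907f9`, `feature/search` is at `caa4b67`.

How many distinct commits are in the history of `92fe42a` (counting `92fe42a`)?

Walking parent pointers from 92fe42a: reachable set = {03e395e, 92fe42a, caa4b67}.
That is 3 commits.

3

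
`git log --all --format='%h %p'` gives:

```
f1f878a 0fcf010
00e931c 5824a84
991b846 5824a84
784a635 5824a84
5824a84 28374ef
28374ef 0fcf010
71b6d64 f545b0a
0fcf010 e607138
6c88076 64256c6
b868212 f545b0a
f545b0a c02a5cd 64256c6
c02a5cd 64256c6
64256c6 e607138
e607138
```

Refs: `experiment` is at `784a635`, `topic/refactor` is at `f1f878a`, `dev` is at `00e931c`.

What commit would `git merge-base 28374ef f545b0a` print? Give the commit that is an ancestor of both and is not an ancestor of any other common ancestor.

e607138

Ancestors of 28374ef: {0fcf010, 28374ef, e607138}.
Ancestors of f545b0a: {64256c6, c02a5cd, e607138, f545b0a}.
Common ancestors: {e607138}.
The only common ancestor is e607138, so it is the merge base.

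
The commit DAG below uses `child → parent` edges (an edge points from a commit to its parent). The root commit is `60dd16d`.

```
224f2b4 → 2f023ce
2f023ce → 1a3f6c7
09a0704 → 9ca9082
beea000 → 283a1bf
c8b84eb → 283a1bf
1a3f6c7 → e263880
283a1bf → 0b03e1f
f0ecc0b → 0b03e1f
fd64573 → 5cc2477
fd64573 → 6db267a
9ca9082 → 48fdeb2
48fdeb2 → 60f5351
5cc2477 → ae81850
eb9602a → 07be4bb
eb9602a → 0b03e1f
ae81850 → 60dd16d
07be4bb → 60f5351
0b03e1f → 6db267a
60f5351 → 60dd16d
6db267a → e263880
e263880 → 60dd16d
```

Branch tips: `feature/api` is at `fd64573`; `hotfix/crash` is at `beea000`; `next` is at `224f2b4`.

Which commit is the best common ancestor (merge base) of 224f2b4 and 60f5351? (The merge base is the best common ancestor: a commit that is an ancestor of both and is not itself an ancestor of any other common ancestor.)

Ancestors of 224f2b4: {1a3f6c7, 224f2b4, 2f023ce, 60dd16d, e263880}.
Ancestors of 60f5351: {60dd16d, 60f5351}.
Common ancestors: {60dd16d}.
The only common ancestor is 60dd16d, so it is the merge base.

60dd16d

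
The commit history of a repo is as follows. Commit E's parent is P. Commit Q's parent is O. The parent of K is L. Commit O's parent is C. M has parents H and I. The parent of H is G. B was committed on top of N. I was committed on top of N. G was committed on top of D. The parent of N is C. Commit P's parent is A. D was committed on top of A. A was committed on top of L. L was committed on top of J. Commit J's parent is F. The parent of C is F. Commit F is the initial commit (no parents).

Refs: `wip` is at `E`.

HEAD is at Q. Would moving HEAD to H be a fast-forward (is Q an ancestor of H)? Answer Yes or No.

A fast-forward from Q to H is possible iff Q is an ancestor of H.
Ancestors of H: {A, D, F, G, H, J, L}.
Q is not among them, so fast-forward is not possible.

No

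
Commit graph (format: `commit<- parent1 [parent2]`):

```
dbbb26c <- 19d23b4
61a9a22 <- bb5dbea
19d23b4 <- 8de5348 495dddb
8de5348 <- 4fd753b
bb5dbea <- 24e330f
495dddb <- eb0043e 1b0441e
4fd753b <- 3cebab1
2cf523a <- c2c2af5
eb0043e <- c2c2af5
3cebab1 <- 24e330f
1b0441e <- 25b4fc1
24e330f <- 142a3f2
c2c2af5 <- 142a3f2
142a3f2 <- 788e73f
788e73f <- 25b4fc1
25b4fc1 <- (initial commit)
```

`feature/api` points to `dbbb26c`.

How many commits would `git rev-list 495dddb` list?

Walking parent pointers from 495dddb: reachable set = {142a3f2, 1b0441e, 25b4fc1, 495dddb, 788e73f, c2c2af5, eb0043e}.
That is 7 commits.

7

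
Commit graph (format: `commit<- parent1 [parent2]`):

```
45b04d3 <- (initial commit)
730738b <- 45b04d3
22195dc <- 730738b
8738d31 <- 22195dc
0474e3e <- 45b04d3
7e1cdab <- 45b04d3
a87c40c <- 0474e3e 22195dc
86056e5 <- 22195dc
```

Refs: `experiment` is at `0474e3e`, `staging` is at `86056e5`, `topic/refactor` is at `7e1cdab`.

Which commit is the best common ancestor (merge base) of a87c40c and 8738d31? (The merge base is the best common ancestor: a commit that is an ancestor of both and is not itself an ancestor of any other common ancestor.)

Ancestors of a87c40c: {0474e3e, 22195dc, 45b04d3, 730738b, a87c40c}.
Ancestors of 8738d31: {22195dc, 45b04d3, 730738b, 8738d31}.
Common ancestors: {22195dc, 45b04d3, 730738b}.
Among these, 22195dc is not an ancestor of any other common ancestor — it is the merge base.

22195dc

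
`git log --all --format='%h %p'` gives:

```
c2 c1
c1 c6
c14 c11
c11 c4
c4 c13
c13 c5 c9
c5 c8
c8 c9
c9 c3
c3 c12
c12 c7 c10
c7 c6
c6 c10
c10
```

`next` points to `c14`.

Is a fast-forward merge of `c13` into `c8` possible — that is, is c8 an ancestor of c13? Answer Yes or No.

A fast-forward from c8 to c13 is possible iff c8 is an ancestor of c13.
Ancestors of c13: {c10, c12, c13, c3, c5, c6, c7, c8, c9}.
c8 is among them, so fast-forward is possible.

Yes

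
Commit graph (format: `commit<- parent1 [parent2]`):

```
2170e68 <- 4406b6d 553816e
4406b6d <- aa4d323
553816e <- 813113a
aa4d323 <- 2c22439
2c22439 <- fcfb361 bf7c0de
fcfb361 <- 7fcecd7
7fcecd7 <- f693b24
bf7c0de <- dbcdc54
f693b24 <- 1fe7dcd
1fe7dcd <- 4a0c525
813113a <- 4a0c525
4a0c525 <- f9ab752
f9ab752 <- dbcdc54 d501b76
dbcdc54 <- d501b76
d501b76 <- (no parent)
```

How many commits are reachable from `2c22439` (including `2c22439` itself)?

10

Walking parent pointers from 2c22439: reachable set = {1fe7dcd, 2c22439, 4a0c525, 7fcecd7, bf7c0de, d501b76, dbcdc54, f693b24, f9ab752, fcfb361}.
That is 10 commits.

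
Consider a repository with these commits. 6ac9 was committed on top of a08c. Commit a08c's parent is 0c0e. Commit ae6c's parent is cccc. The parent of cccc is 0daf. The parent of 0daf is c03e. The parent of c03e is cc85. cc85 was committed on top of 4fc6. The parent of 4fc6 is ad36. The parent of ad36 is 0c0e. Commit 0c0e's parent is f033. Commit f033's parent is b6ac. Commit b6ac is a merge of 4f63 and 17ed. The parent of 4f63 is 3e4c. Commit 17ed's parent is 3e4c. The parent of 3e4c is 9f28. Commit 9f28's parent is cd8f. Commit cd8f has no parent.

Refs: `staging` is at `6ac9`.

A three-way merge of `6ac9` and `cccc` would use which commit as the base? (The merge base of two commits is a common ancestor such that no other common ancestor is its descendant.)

Ancestors of 6ac9: {0c0e, 17ed, 3e4c, 4f63, 6ac9, 9f28, a08c, b6ac, cd8f, f033}.
Ancestors of cccc: {0c0e, 0daf, 17ed, 3e4c, 4f63, 4fc6, 9f28, ad36, b6ac, c03e, cc85, cccc, cd8f, f033}.
Common ancestors: {0c0e, 17ed, 3e4c, 4f63, 9f28, b6ac, cd8f, f033}.
Among these, 0c0e is not an ancestor of any other common ancestor — it is the merge base.

0c0e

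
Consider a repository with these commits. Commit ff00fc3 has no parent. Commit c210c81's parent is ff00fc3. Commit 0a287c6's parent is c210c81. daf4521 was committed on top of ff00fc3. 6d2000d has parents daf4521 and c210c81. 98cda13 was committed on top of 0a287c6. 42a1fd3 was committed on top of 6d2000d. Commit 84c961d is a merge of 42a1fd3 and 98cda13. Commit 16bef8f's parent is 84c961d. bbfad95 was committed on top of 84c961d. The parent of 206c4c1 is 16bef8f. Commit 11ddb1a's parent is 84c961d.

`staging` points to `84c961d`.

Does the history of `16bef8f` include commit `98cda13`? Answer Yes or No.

Ancestors of 16bef8f (commits reachable by following parents): {0a287c6, 16bef8f, 42a1fd3, 6d2000d, 84c961d, 98cda13, c210c81, daf4521, ff00fc3}.
98cda13 is in that set, so it is an ancestor of 16bef8f.

Yes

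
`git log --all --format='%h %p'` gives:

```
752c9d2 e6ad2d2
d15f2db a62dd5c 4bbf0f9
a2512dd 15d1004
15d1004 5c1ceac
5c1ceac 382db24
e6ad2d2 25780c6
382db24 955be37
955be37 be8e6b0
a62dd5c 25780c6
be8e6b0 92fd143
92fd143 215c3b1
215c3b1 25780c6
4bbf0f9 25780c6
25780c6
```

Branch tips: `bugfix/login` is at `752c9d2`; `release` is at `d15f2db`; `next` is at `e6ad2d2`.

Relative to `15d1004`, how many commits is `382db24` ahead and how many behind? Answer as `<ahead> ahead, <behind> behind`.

0 ahead, 2 behind

Reachable from 382db24: {215c3b1, 25780c6, 382db24, 92fd143, 955be37, be8e6b0}.
Reachable from 15d1004: {15d1004, 215c3b1, 25780c6, 382db24, 5c1ceac, 92fd143, 955be37, be8e6b0}.
Only in 382db24's history (ahead): {} — 0.
Only in 15d1004's history (behind): {15d1004, 5c1ceac} — 2.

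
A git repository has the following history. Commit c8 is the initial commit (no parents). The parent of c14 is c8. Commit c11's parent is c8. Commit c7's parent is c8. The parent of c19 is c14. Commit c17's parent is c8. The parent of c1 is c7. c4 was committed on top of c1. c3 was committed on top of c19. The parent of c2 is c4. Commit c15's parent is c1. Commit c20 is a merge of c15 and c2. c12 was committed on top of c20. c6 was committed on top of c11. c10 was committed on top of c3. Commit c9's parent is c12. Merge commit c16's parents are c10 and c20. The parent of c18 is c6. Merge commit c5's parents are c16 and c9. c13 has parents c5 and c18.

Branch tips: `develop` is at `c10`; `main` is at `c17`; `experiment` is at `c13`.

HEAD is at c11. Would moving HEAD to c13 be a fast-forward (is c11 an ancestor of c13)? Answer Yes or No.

A fast-forward from c11 to c13 is possible iff c11 is an ancestor of c13.
Ancestors of c13: {c1, c10, c11, c12, c13, c14, c15, c16, c18, c19, c2, c20, c3, c4, c5, c6, c7, c8, c9}.
c11 is among them, so fast-forward is possible.

Yes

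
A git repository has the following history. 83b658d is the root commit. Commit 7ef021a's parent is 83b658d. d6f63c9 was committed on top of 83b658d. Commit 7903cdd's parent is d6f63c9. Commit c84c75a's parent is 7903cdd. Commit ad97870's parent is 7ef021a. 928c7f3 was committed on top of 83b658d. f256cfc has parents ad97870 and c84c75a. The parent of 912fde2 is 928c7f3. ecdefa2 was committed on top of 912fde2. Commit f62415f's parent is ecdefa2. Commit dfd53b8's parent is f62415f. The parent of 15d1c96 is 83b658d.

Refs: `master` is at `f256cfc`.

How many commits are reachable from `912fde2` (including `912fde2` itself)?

Walking parent pointers from 912fde2: reachable set = {83b658d, 912fde2, 928c7f3}.
That is 3 commits.

3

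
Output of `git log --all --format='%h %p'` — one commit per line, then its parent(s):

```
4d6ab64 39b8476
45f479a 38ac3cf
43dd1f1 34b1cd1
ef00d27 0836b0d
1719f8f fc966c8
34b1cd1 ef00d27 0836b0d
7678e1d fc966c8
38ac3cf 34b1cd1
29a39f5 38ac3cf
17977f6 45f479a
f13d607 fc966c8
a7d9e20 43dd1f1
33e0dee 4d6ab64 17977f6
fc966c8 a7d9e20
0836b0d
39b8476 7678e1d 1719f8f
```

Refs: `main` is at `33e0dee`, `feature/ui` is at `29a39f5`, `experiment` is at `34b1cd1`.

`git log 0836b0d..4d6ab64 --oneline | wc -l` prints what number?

9

Reachable from 4d6ab64: {0836b0d, 1719f8f, 34b1cd1, 39b8476, 43dd1f1, 4d6ab64, 7678e1d, a7d9e20, ef00d27, fc966c8}.
Reachable from 0836b0d: {0836b0d}.
In 4d6ab64's history but not 0836b0d's: {1719f8f, 34b1cd1, 39b8476, 43dd1f1, 4d6ab64, 7678e1d, a7d9e20, ef00d27, fc966c8} — 9 commits.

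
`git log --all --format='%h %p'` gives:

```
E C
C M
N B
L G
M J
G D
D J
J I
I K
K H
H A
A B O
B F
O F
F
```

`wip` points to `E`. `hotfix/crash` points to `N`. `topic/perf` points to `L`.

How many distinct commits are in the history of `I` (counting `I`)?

7

Walking parent pointers from I: reachable set = {A, B, F, H, I, K, O}.
That is 7 commits.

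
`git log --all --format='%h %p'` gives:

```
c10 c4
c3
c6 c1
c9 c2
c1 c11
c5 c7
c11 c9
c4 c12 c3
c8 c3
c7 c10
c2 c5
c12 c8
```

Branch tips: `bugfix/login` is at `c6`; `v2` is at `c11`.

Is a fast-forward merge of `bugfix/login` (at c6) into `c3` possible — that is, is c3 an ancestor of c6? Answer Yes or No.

A fast-forward from c3 to c6 is possible iff c3 is an ancestor of c6.
Ancestors of c6: {c1, c10, c11, c12, c2, c3, c4, c5, c6, c7, c8, c9}.
c3 is among them, so fast-forward is possible.

Yes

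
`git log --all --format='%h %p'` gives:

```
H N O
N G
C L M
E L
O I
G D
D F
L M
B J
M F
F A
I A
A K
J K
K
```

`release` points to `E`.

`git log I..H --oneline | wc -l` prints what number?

6

Reachable from H: {A, D, F, G, H, I, K, N, O}.
Reachable from I: {A, I, K}.
In H's history but not I's: {D, F, G, H, N, O} — 6 commits.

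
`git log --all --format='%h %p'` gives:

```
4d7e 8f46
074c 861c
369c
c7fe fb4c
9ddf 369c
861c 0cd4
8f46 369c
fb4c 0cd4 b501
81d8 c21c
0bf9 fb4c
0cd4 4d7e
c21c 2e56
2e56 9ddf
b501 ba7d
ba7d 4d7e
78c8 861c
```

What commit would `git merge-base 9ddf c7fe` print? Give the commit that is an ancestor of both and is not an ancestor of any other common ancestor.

Ancestors of 9ddf: {369c, 9ddf}.
Ancestors of c7fe: {0cd4, 369c, 4d7e, 8f46, b501, ba7d, c7fe, fb4c}.
Common ancestors: {369c}.
The only common ancestor is 369c, so it is the merge base.

369c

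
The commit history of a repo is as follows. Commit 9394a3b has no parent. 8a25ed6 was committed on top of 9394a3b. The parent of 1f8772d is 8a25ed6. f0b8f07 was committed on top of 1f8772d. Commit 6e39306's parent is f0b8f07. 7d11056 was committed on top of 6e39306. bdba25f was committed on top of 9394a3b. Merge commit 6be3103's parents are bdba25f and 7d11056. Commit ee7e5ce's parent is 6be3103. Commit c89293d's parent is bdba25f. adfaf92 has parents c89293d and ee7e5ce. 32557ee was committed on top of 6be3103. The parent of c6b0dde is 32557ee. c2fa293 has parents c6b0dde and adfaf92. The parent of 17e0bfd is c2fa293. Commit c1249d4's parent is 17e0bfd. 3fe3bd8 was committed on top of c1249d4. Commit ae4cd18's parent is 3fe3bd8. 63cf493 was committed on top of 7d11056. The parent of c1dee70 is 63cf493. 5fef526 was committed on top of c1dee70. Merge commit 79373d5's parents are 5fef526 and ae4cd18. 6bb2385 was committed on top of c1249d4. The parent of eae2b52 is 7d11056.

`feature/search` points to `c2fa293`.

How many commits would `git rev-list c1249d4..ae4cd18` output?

Reachable from ae4cd18: {17e0bfd, 1f8772d, 32557ee, 3fe3bd8, 6be3103, 6e39306, 7d11056, 8a25ed6, 9394a3b, adfaf92, ae4cd18, bdba25f, c1249d4, c2fa293, c6b0dde, c89293d, ee7e5ce, f0b8f07}.
Reachable from c1249d4: {17e0bfd, 1f8772d, 32557ee, 6be3103, 6e39306, 7d11056, 8a25ed6, 9394a3b, adfaf92, bdba25f, c1249d4, c2fa293, c6b0dde, c89293d, ee7e5ce, f0b8f07}.
In ae4cd18's history but not c1249d4's: {3fe3bd8, ae4cd18} — 2 commits.

2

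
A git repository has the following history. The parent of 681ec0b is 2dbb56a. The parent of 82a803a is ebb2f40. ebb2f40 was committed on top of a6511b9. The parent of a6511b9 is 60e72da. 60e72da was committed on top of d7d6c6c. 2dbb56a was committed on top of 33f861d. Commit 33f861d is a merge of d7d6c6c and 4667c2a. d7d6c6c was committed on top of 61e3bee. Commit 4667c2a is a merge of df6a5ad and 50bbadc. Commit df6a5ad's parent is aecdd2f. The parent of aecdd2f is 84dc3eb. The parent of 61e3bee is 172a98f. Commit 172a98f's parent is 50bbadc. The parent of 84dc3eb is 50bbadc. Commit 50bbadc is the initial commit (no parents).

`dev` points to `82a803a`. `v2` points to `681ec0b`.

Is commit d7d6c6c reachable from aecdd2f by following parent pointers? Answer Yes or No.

Ancestors of aecdd2f: {50bbadc, 84dc3eb, aecdd2f}.
d7d6c6c is not in that set, so it is not an ancestor of aecdd2f.

No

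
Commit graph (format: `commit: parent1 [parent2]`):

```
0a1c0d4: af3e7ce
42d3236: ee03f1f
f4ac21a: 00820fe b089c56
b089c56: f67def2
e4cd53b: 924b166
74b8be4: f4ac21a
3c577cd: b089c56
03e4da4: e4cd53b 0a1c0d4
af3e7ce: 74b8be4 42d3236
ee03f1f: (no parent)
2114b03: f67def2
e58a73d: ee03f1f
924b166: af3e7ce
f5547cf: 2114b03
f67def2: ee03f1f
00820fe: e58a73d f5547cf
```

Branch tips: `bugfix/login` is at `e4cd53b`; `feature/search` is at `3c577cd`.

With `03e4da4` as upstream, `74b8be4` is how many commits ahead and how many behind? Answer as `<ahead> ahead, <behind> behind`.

Reachable from 74b8be4: {00820fe, 2114b03, 74b8be4, b089c56, e58a73d, ee03f1f, f4ac21a, f5547cf, f67def2}.
Reachable from 03e4da4: {00820fe, 03e4da4, 0a1c0d4, 2114b03, 42d3236, 74b8be4, 924b166, af3e7ce, b089c56, e4cd53b, e58a73d, ee03f1f, f4ac21a, f5547cf, f67def2}.
Only in 74b8be4's history (ahead): {} — 0.
Only in 03e4da4's history (behind): {03e4da4, 0a1c0d4, 42d3236, 924b166, af3e7ce, e4cd53b} — 6.

0 ahead, 6 behind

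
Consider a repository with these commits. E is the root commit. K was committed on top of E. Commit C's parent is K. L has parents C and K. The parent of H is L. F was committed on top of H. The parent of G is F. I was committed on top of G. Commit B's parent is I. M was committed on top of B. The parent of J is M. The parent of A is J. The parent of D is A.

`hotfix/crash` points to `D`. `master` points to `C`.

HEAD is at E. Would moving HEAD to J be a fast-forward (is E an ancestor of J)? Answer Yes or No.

Yes

A fast-forward from E to J is possible iff E is an ancestor of J.
Ancestors of J: {B, C, E, F, G, H, I, J, K, L, M}.
E is among them, so fast-forward is possible.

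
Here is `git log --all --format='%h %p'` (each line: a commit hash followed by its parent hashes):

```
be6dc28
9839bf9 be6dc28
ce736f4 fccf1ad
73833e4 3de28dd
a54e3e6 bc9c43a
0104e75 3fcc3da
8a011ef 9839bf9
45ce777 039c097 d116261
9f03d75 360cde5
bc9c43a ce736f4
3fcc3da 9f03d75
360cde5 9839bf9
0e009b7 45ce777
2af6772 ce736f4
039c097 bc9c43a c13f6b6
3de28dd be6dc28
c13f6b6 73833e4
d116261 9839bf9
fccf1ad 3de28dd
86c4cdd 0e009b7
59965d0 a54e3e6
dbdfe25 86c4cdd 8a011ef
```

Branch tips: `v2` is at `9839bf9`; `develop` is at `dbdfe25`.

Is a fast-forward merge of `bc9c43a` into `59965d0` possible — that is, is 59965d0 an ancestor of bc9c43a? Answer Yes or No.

No

A fast-forward from 59965d0 to bc9c43a is possible iff 59965d0 is an ancestor of bc9c43a.
Ancestors of bc9c43a: {3de28dd, bc9c43a, be6dc28, ce736f4, fccf1ad}.
59965d0 is not among them, so fast-forward is not possible.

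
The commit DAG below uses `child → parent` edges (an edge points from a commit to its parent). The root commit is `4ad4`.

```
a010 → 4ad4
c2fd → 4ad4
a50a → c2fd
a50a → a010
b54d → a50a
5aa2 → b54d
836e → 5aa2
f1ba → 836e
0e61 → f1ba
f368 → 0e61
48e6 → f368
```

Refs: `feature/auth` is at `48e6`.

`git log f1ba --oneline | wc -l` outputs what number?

Walking parent pointers from f1ba: reachable set = {4ad4, 5aa2, 836e, a010, a50a, b54d, c2fd, f1ba}.
That is 8 commits.

8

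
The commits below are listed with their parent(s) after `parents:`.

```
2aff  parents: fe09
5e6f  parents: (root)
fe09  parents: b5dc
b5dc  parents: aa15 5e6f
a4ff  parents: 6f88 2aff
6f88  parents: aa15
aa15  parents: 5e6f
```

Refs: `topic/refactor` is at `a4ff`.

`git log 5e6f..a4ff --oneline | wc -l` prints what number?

Reachable from a4ff: {2aff, 5e6f, 6f88, a4ff, aa15, b5dc, fe09}.
Reachable from 5e6f: {5e6f}.
In a4ff's history but not 5e6f's: {2aff, 6f88, a4ff, aa15, b5dc, fe09} — 6 commits.

6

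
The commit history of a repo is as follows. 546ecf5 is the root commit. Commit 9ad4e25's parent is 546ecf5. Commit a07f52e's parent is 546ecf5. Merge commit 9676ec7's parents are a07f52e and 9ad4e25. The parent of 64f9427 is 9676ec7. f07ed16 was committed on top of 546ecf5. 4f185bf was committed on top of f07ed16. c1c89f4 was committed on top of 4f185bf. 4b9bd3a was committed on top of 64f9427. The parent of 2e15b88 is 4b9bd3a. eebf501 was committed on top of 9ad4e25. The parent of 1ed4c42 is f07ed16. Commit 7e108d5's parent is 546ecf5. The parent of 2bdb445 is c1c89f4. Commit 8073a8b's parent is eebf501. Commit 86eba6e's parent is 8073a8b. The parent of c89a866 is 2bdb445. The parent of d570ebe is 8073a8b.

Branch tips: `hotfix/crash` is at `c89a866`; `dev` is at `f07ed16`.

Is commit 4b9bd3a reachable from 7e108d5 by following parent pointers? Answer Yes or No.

Ancestors of 7e108d5: {546ecf5, 7e108d5}.
4b9bd3a is not in that set, so it is not an ancestor of 7e108d5.

No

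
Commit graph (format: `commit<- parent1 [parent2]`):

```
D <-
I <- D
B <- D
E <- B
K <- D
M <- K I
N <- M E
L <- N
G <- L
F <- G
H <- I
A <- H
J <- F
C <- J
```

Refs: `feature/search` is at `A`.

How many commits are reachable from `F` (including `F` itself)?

Walking parent pointers from F: reachable set = {B, D, E, F, G, I, K, L, M, N}.
That is 10 commits.

10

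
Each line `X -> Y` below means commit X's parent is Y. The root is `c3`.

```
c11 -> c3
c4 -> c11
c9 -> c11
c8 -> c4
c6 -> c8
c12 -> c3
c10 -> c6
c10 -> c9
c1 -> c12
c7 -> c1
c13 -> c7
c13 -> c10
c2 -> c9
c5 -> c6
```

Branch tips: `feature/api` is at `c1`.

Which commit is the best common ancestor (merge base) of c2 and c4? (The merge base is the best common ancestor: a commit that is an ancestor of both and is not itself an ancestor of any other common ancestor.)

Ancestors of c2: {c11, c2, c3, c9}.
Ancestors of c4: {c11, c3, c4}.
Common ancestors: {c11, c3}.
Among these, c11 is not an ancestor of any other common ancestor — it is the merge base.

c11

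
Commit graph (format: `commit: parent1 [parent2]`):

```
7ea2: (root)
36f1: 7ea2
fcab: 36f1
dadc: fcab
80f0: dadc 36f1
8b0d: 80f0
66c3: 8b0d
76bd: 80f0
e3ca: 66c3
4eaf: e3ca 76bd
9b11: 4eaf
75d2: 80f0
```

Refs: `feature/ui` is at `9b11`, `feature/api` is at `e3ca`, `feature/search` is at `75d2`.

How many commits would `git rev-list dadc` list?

Walking parent pointers from dadc: reachable set = {36f1, 7ea2, dadc, fcab}.
That is 4 commits.

4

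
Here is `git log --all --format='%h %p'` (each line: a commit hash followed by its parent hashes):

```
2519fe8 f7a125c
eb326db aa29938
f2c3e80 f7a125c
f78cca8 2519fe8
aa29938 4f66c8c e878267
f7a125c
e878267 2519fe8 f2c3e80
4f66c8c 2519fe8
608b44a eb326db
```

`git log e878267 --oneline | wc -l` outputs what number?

Walking parent pointers from e878267: reachable set = {2519fe8, e878267, f2c3e80, f7a125c}.
That is 4 commits.

4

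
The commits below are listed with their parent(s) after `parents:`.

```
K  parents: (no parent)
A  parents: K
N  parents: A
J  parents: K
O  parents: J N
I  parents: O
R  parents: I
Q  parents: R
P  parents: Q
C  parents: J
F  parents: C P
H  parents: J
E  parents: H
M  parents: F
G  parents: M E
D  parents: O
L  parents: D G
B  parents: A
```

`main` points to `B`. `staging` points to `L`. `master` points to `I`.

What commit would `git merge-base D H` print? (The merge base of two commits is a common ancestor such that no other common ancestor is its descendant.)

J

Ancestors of D: {A, D, J, K, N, O}.
Ancestors of H: {H, J, K}.
Common ancestors: {J, K}.
Among these, J is not an ancestor of any other common ancestor — it is the merge base.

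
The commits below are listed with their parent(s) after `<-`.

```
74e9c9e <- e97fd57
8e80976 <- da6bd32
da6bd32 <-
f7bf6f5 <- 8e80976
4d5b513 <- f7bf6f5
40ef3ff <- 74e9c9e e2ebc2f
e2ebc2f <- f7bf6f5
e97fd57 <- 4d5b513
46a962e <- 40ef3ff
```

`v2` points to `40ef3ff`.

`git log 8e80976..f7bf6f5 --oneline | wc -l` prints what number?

Reachable from f7bf6f5: {8e80976, da6bd32, f7bf6f5}.
Reachable from 8e80976: {8e80976, da6bd32}.
In f7bf6f5's history but not 8e80976's: {f7bf6f5} — 1 commit.

1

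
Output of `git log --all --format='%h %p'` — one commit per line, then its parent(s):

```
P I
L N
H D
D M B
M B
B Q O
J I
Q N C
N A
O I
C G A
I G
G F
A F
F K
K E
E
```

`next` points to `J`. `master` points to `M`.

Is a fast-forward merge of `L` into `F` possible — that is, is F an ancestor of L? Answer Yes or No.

Yes

A fast-forward from F to L is possible iff F is an ancestor of L.
Ancestors of L: {A, E, F, K, L, N}.
F is among them, so fast-forward is possible.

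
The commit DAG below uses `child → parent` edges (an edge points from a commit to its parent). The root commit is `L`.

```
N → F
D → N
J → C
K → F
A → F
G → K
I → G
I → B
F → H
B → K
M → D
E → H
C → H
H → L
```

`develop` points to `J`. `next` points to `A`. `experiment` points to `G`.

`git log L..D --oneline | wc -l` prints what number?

Reachable from D: {D, F, H, L, N}.
Reachable from L: {L}.
In D's history but not L's: {D, F, H, N} — 4 commits.

4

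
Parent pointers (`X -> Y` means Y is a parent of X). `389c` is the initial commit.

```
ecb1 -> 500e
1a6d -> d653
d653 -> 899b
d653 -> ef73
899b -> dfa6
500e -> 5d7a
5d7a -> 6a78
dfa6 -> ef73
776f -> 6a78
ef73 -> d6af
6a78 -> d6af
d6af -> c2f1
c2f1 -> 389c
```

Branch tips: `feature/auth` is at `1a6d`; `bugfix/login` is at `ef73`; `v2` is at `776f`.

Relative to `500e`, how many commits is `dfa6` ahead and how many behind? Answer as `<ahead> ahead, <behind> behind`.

Reachable from dfa6: {389c, c2f1, d6af, dfa6, ef73}.
Reachable from 500e: {389c, 500e, 5d7a, 6a78, c2f1, d6af}.
Only in dfa6's history (ahead): {dfa6, ef73} — 2.
Only in 500e's history (behind): {500e, 5d7a, 6a78} — 3.

2 ahead, 3 behind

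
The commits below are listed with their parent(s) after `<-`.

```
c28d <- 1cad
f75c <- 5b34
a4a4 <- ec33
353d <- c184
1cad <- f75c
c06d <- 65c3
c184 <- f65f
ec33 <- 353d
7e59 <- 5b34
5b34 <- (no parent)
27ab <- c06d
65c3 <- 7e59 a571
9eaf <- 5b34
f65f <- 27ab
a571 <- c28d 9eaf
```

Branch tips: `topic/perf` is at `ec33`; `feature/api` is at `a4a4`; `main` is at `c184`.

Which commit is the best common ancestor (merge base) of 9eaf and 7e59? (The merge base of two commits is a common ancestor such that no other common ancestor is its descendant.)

5b34

Ancestors of 9eaf: {5b34, 9eaf}.
Ancestors of 7e59: {5b34, 7e59}.
Common ancestors: {5b34}.
The only common ancestor is 5b34, so it is the merge base.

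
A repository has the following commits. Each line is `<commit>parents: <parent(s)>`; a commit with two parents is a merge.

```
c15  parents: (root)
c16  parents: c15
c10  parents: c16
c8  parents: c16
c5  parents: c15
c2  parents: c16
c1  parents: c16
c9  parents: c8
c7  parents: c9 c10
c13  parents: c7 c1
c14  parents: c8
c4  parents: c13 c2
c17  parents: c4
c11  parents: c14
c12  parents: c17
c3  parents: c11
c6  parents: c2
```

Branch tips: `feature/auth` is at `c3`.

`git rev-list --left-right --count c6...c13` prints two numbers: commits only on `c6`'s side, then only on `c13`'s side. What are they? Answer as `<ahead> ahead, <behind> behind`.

2 ahead, 6 behind

Reachable from c6: {c15, c16, c2, c6}.
Reachable from c13: {c1, c10, c13, c15, c16, c7, c8, c9}.
Only in c6's history (ahead): {c2, c6} — 2.
Only in c13's history (behind): {c1, c10, c13, c7, c8, c9} — 6.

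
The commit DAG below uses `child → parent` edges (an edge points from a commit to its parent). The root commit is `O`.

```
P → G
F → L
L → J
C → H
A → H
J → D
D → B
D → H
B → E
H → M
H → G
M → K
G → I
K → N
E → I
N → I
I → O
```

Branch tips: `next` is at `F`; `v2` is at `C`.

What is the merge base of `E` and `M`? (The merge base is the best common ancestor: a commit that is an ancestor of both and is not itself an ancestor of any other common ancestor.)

Ancestors of E: {E, I, O}.
Ancestors of M: {I, K, M, N, O}.
Common ancestors: {I, O}.
Among these, I is not an ancestor of any other common ancestor — it is the merge base.

I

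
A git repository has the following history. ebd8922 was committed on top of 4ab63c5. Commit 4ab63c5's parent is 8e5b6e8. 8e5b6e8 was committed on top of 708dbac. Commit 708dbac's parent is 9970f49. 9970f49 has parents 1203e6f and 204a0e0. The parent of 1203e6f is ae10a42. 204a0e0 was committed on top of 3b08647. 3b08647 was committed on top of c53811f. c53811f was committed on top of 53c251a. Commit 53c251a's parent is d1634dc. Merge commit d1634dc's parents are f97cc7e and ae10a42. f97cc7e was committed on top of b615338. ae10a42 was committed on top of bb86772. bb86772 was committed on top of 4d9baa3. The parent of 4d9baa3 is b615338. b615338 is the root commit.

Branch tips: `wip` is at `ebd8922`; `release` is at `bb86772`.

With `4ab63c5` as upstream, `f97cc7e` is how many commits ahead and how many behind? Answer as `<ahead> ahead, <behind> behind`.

Reachable from f97cc7e: {b615338, f97cc7e}.
Reachable from 4ab63c5: {1203e6f, 204a0e0, 3b08647, 4ab63c5, 4d9baa3, 53c251a, 708dbac, 8e5b6e8, 9970f49, ae10a42, b615338, bb86772, c53811f, d1634dc, f97cc7e}.
Only in f97cc7e's history (ahead): {} — 0.
Only in 4ab63c5's history (behind): {1203e6f, 204a0e0, 3b08647, 4ab63c5, 4d9baa3, 53c251a, 708dbac, 8e5b6e8, 9970f49, ae10a42, bb86772, c53811f, d1634dc} — 13.

0 ahead, 13 behind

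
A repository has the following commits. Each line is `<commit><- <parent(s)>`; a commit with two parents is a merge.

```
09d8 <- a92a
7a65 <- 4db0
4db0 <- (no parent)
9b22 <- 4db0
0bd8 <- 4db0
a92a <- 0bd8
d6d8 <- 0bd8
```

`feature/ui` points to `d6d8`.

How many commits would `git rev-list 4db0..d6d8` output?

Reachable from d6d8: {0bd8, 4db0, d6d8}.
Reachable from 4db0: {4db0}.
In d6d8's history but not 4db0's: {0bd8, d6d8} — 2 commits.

2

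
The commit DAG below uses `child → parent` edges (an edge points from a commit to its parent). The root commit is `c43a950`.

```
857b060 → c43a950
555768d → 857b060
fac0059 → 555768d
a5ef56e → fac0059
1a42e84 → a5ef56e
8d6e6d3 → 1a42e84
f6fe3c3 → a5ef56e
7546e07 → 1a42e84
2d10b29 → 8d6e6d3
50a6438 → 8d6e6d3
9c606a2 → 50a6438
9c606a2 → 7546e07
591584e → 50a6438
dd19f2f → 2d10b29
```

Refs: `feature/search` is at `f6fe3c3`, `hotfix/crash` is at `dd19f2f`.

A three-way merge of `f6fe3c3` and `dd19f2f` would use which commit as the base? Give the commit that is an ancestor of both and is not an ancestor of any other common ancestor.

Ancestors of f6fe3c3: {555768d, 857b060, a5ef56e, c43a950, f6fe3c3, fac0059}.
Ancestors of dd19f2f: {1a42e84, 2d10b29, 555768d, 857b060, 8d6e6d3, a5ef56e, c43a950, dd19f2f, fac0059}.
Common ancestors: {555768d, 857b060, a5ef56e, c43a950, fac0059}.
Among these, a5ef56e is not an ancestor of any other common ancestor — it is the merge base.

a5ef56e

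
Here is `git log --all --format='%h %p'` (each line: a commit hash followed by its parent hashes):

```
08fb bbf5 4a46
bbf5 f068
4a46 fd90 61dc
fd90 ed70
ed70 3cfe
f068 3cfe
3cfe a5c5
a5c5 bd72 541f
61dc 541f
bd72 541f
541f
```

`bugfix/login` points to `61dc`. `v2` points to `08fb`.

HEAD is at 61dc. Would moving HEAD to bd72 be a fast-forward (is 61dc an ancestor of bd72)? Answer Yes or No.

A fast-forward from 61dc to bd72 is possible iff 61dc is an ancestor of bd72.
Ancestors of bd72: {541f, bd72}.
61dc is not among them, so fast-forward is not possible.

No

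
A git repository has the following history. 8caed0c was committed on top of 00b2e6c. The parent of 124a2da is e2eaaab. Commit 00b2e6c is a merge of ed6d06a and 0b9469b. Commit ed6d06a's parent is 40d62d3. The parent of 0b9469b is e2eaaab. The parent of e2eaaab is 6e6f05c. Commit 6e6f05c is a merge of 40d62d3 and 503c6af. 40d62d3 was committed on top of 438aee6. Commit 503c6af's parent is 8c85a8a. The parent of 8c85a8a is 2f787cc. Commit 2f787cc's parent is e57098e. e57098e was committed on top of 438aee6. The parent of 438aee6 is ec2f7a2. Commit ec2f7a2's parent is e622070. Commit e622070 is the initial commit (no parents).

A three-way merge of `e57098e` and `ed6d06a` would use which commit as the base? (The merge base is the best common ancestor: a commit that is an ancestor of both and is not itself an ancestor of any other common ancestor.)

Ancestors of e57098e: {438aee6, e57098e, e622070, ec2f7a2}.
Ancestors of ed6d06a: {40d62d3, 438aee6, e622070, ec2f7a2, ed6d06a}.
Common ancestors: {438aee6, e622070, ec2f7a2}.
Among these, 438aee6 is not an ancestor of any other common ancestor — it is the merge base.

438aee6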